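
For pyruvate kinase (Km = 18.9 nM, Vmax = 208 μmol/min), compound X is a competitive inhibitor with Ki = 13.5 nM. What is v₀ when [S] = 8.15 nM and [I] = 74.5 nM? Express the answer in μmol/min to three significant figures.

12.9 μmol/min

With α = 1 + [I]/Ki = 1 + 74.5/13.5 = 6.519, the competitive rate law is v = Vmax[S] / (αKm + [S]).
v = 208×8.15 / (6.519×18.9 + 8.15) = 1695/131.4 = 12.9 μmol/min.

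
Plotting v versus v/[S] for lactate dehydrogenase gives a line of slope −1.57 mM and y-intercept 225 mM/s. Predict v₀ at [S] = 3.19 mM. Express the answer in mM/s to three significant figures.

151 mM/s

In the Eadie–Hofstee form v = Vmax − Km·(v/[S]), the slope is −Km and the intercept is Vmax, so Km = 1.57 mM and Vmax = 225 mM/s.
v = 225 × 3.19/(1.57 + 3.19) = 151 mM/s.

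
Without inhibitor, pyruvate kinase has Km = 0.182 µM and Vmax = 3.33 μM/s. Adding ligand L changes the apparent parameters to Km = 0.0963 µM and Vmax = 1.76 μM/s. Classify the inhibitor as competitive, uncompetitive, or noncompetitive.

Both Km and Vmax decrease by the same factor (~1.89-fold) — characteristic of uncompetitive inhibition.

uncompetitive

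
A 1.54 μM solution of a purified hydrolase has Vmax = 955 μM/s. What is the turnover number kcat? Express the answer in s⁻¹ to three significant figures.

kcat = Vmax/[E]total = 955 μM/s / 1.54 μM = 620 s⁻¹.

620 s⁻¹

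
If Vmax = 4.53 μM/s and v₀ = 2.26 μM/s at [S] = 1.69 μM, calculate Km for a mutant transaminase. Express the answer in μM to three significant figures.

1.70 μM

From v = Vmax[S]/(Km+[S]), Km = [S](Vmax − v)/v.
Km = 1.69 × (4.53 − 2.26) / 2.26 = 3.836/2.26 = 1.70 μM.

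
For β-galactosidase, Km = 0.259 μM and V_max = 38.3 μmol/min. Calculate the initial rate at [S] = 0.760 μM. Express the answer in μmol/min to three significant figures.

28.6 μmol/min

[S]/(Km+[S]) = 0.760/1.019 = 0.7458, the fractional saturation.
v = 0.7458 × Vmax = 0.7458 × 38.3 = 28.6 μmol/min.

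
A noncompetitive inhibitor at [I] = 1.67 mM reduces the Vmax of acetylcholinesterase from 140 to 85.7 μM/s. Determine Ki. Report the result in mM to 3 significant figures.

2.64 mM

Noncompetitive: Vmax,app = Vmax/α with α = 1 + [I]/Ki.
α = Vmax/Vmax,app = 140/85.7 = 1.634.
Ki = [I]/(α − 1) = 1.67/0.6336 = 2.64 mM.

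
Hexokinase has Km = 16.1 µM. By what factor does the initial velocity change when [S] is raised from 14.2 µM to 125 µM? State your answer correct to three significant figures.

1.89

The fractional saturations are [S]/(Km+[S]) = 14.2/30.30 = 0.4686 and 125/141.1 = 0.8859.
v₂/v₁ is just their ratio: 0.8859/0.4686 = 1.89.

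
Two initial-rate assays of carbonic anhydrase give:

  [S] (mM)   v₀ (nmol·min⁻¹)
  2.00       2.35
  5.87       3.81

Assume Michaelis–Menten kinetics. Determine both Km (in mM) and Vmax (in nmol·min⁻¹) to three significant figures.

From v = Vmax[S]/(Km+[S]), each point gives Vmax = v(Km+[S])/[S].
Equating: 2.35(Km+2.00)/2.00 = 3.81(Km+5.87)/5.87.
1.175·Km + 2.35 = 0.6491·Km + 3.81, so (1.175 − 0.6491)·Km = 3.81 − 2.35.
Km = 1.460/0.5259 = 2.78 mM; then Vmax = 2.35(2.78+2.00)/2.00 = 5.61 nmol·min⁻¹.

Km = 2.78 mM; Vmax = 5.61 nmol·min⁻¹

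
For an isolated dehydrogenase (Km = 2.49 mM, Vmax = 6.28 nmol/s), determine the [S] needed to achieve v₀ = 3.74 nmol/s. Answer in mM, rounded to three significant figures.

3.67 mM

The required fractional saturation is v/Vmax = 3.74/6.28 = 0.5955.
Then [S]/(Km+[S]) = 0.5955 ⇒ [S] = 2.49 × 0.5955/(1 − 0.5955) = 3.67 mM.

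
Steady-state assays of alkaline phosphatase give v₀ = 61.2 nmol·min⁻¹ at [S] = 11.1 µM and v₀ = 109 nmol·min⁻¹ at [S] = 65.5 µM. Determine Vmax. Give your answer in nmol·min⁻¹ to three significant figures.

In reciprocal form, 1/v = (Km/Vmax)·(1/[S]) + 1/Vmax. The two points give (1/[S], 1/v) = (0.09009, 0.01634) and (0.01527, 0.009174).
Slope = (0.01634 − 0.009174)/(0.09009 − 0.01527) = 0.09577; intercept = 0.01634 − 0.09577×0.09009 = 0.007712.
Vmax = 1/intercept = 130 nmol·min⁻¹; Km = slope × Vmax = 0.09577 × 130 = 12.4 µM.

130 nmol·min⁻¹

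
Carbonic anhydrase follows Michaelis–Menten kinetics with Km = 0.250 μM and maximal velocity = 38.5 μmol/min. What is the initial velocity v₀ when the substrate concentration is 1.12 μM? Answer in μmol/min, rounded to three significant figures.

31.5 μmol/min

v = Vmax·[S]/(Km + [S]) = 38.5 × 1.12 / (0.250 + 1.12)
  = 43.12 / 1.370 = 31.5 μmol/min.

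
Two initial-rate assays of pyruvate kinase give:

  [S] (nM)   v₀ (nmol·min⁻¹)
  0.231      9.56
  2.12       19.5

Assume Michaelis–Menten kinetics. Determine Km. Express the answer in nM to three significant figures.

0.309 nM

In reciprocal form, 1/v = (Km/Vmax)·(1/[S]) + 1/Vmax. The two points give (1/[S], 1/v) = (4.329, 0.1046) and (0.4717, 0.05128).
Slope = (0.1046 − 0.05128)/(4.329 − 0.4717) = 0.01382; intercept = 0.1046 − 0.01382×4.329 = 0.04476.
Vmax = 1/intercept = 22.3 nmol·min⁻¹; Km = slope × Vmax = 0.01382 × 22.3 = 0.309 nM.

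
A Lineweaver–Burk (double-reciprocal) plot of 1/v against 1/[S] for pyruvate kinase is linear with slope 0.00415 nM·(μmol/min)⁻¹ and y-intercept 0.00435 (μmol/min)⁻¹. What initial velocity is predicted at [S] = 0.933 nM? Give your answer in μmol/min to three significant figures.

The y-intercept is 1/Vmax, so Vmax = 1/0.00435 = 230 μmol/min.
The slope is Km/Vmax, so Km = 0.00415 × 230 = 0.954 nM.
Then v = 230 × 0.933/(0.954 + 0.933) = 114 μmol/min.

114 μmol/min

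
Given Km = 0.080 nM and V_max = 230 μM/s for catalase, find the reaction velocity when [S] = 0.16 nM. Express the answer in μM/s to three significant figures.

153 μM/s

v = Vmax·[S]/(Km + [S]) = 230 × 0.16 / (0.080 + 0.16)
  = 36.80 / 0.2400 = 153 μM/s.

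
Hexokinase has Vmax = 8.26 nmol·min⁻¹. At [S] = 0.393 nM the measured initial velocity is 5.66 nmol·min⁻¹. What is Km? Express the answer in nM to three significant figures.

v/Vmax = 5.66/8.26 = 0.6852 = [S]/(Km+[S]).
So Km + [S] = [S]/0.6852 = 0.5735 nM, giving Km = 0.5735 − 0.393 = 0.181 nM.

0.181 nM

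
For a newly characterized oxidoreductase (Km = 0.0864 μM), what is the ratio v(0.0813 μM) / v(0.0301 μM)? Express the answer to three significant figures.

Since Vmax cancels, v₂/v₁ = [S]₂(Km+[S]₁) / [S]₁(Km+[S]₂).
= 0.0813×(0.0864+0.0301) / (0.0301×(0.0864+0.0813)) = 0.009471/0.005048 = 1.88.

1.88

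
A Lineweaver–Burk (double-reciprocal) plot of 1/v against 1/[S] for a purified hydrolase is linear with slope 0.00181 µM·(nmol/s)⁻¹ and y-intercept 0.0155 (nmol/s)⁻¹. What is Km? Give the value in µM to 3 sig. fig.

y-intercept = 1/Vmax ⇒ Vmax = 64.5 nmol/s; slope = Km/Vmax ⇒ Km = slope × Vmax.
Km = 0.00181 × 64.5 = 0.117 µM.

0.117 µM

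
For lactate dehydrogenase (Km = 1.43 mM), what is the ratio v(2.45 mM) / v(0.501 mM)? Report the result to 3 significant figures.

2.43

The fractional saturations are [S]/(Km+[S]) = 0.501/1.931 = 0.2595 and 2.45/3.880 = 0.6314.
v₂/v₁ is just their ratio: 0.6314/0.2595 = 2.43.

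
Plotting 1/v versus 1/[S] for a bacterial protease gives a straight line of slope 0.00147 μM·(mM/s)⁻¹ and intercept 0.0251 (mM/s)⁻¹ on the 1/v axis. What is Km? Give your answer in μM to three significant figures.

0.0586 μM

y-intercept = 1/Vmax ⇒ Vmax = 39.8 mM/s; slope = Km/Vmax ⇒ Km = slope × Vmax.
Km = 0.00147 × 39.8 = 0.0586 μM.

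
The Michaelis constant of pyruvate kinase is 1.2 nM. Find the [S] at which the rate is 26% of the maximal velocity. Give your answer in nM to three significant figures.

0.422 nM

v/Vmax = [S]/(Km+[S]) = 0.26, so [S] = Km·0.26/(1 − 0.26) = 1.2 × 0.3514.
[S] = 0.422 nM.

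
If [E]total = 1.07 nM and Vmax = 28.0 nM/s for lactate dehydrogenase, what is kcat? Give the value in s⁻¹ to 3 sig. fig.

kcat = Vmax/[E]total = 28.0 nM/s / 1.07 nM = 26.2 s⁻¹.

26.2 s⁻¹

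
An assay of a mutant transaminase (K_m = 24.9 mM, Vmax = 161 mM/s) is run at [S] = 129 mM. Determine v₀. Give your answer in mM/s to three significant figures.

v = Vmax·[S]/(Km + [S]) = 161 × 129 / (24.9 + 129)
  = 20770 / 153.9 = 135 mM/s.

135 mM/s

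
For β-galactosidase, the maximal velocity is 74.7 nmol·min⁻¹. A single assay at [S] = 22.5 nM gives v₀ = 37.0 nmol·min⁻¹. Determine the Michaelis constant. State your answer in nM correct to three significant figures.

From v = Vmax[S]/(Km+[S]), Km = [S](Vmax − v)/v.
Km = 22.5 × (74.7 − 37.0) / 37.0 = 848.3/37.0 = 22.9 nM.

22.9 nM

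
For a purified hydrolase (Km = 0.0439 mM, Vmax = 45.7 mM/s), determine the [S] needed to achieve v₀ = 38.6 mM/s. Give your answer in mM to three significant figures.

The required fractional saturation is v/Vmax = 38.6/45.7 = 0.8446.
Then [S]/(Km+[S]) = 0.8446 ⇒ [S] = 0.0439 × 0.8446/(1 − 0.8446) = 0.239 mM.

0.239 mM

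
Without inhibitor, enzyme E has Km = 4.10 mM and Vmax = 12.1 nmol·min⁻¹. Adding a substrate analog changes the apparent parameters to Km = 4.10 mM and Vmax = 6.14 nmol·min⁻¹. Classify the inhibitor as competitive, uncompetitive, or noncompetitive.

noncompetitive

Vmax decreases (12.1 → 6.14 nmol·min⁻¹) while Km is unchanged — pure noncompetitive inhibition.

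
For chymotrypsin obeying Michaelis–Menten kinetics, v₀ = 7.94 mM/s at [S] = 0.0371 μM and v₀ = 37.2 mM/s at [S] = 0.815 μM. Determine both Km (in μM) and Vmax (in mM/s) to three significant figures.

In reciprocal form, 1/v = (Km/Vmax)·(1/[S]) + 1/Vmax. The two points give (1/[S], 1/v) = (26.95, 0.1259) and (1.227, 0.02688).
Slope = (0.1259 − 0.02688)/(26.95 − 1.227) = 0.003851; intercept = 0.1259 − 0.003851×26.95 = 0.02216.
Vmax = 1/intercept = 45.1 mM/s; Km = slope × Vmax = 0.003851 × 45.1 = 0.174 μM.

Km = 0.174 μM; Vmax = 45.1 mM/s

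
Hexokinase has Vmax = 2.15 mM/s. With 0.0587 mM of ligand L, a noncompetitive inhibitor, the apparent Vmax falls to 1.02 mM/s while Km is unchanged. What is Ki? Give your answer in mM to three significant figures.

0.0530 mM

Noncompetitive: Vmax,app = Vmax/α with α = 1 + [I]/Ki.
α = Vmax/Vmax,app = 2.15/1.02 = 2.108.
Ki = [I]/(α − 1) = 0.0587/1.108 = 0.0530 mM.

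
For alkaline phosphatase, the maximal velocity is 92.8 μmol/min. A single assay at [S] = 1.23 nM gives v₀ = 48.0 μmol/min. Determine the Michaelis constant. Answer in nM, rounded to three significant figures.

v/Vmax = 48.0/92.8 = 0.5172 = [S]/(Km+[S]).
So Km + [S] = [S]/0.5172 = 2.378 nM, giving Km = 2.378 − 1.23 = 1.15 nM.

1.15 nM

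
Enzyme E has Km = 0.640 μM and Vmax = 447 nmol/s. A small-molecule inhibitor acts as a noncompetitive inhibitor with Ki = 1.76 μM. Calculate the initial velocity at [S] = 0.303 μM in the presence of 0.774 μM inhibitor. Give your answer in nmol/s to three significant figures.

α = 1 + [I]/Ki = 1 + 0.774/1.76 = 1.440.
For a noncompetitive inhibitor, Vmax is reduced to Vmax/α while Km is unchanged: Km,app = 0.640 μM, Vmax,app = 310 nmol/s.
v = Vmax,app·[S]/(Km,app + [S]) = 310 × 0.303/(0.640 + 0.303) = 99.8 nmol/s.

99.8 nmol/s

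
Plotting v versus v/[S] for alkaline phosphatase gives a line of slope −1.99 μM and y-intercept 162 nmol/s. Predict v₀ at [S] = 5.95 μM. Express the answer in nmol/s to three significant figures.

121 nmol/s

In the Eadie–Hofstee form v = Vmax − Km·(v/[S]), the slope is −Km and the intercept is Vmax, so Km = 1.99 μM and Vmax = 162 nmol/s.
v = 162 × 5.95/(1.99 + 5.95) = 121 nmol/s.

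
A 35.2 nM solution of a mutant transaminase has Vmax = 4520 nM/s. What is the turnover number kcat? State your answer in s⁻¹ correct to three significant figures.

kcat = Vmax/[E]total = 4520 nM/s / 35.2 nM = 128 s⁻¹.

128 s⁻¹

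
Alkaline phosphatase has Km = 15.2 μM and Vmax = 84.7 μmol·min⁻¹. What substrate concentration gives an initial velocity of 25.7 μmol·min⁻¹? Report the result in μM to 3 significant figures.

6.62 μM

The required fractional saturation is v/Vmax = 25.7/84.7 = 0.3034.
Then [S]/(Km+[S]) = 0.3034 ⇒ [S] = 15.2 × 0.3034/(1 − 0.3034) = 6.62 μM.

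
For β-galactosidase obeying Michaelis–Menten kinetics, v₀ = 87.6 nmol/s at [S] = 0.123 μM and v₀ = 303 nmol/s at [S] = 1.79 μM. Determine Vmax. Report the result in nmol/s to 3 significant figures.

In reciprocal form, 1/v = (Km/Vmax)·(1/[S]) + 1/Vmax. The two points give (1/[S], 1/v) = (8.130, 0.01142) and (0.5587, 0.003300).
Slope = (0.01142 − 0.003300)/(8.130 − 0.5587) = 0.001072; intercept = 0.01142 − 0.001072×8.130 = 0.002702.
Vmax = 1/intercept = 370 nmol/s; Km = slope × Vmax = 0.001072 × 370 = 0.397 μM.

370 nmol/s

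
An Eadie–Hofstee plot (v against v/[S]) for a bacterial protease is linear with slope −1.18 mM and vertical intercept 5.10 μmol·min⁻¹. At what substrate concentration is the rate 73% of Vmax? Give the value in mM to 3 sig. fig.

3.19 mM

The Eadie–Hofstee slope gives Km = 1.18 mM (slope = −Km).
v/Vmax = [S]/(Km+[S]) = 0.73 ⇒ [S] = Km·0.73/(1−0.73) = 1.18 × 2.704 = 3.19 mM.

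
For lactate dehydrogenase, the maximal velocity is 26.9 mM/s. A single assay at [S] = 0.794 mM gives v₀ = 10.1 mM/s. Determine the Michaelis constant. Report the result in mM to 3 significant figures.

1.32 mM

v/Vmax = 10.1/26.9 = 0.3755 = [S]/(Km+[S]).
So Km + [S] = [S]/0.3755 = 2.115 mM, giving Km = 2.115 − 0.794 = 1.32 mM.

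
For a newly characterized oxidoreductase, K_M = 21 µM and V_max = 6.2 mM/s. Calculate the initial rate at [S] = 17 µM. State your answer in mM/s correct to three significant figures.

2.77 mM/s

v = Vmax·[S]/(Km + [S]) = 6.2 × 17 / (21 + 17)
  = 105.4 / 38.00 = 2.77 mM/s.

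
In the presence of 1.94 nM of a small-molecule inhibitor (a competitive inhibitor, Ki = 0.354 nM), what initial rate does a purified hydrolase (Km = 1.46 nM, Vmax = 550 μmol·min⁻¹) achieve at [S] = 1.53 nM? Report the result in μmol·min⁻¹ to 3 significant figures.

α = 1 + [I]/Ki = 1 + 1.94/0.354 = 6.480.
For a competitive inhibitor, Vmax is unchanged and the apparent Km becomes α·Km: Km,app = 9.46 nM, Vmax,app = 550 μmol·min⁻¹.
v = Vmax,app·[S]/(Km,app + [S]) = 550 × 1.53/(9.46 + 1.53) = 76.6 μmol·min⁻¹.

76.6 μmol·min⁻¹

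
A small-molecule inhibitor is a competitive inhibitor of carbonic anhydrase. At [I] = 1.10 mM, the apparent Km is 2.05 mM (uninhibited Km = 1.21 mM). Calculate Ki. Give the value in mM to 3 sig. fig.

Competitive: Km,app = α·Km with α = 1 + [I]/Ki.
α = Km,app/Km = 2.05/1.21 = 1.694.
Since α = 1 + [I]/Ki, [I]/Ki = 1.694 − 1 = 0.6942 and Ki = 1.10/0.6942 = 1.58 mM.

1.58 mM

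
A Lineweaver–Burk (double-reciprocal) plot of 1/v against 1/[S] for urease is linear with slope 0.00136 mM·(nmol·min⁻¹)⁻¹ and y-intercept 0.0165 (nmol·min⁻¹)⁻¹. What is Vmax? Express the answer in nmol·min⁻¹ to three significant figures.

60.6 nmol·min⁻¹

The y-intercept of a Lineweaver–Burk plot equals 1/Vmax, so Vmax = 1/0.0165 = 60.6 nmol·min⁻¹.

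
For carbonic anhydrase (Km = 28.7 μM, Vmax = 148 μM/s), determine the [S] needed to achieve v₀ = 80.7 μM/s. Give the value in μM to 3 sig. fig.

The required fractional saturation is v/Vmax = 80.7/148 = 0.5453.
Then [S]/(Km+[S]) = 0.5453 ⇒ [S] = 28.7 × 0.5453/(1 − 0.5453) = 34.4 μM.

34.4 μM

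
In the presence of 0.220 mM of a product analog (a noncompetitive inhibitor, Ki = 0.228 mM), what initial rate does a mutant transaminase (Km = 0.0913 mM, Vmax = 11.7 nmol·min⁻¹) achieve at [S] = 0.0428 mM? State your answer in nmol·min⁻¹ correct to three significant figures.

α = 1 + [I]/Ki = 1 + 0.220/0.228 = 1.965.
For a noncompetitive inhibitor, Vmax is reduced to Vmax/α while Km is unchanged: Km,app = 0.0913 mM, Vmax,app = 5.95 nmol·min⁻¹.
v = Vmax,app·[S]/(Km,app + [S]) = 5.95 × 0.0428/(0.0913 + 0.0428) = 1.90 nmol·min⁻¹.

1.90 nmol·min⁻¹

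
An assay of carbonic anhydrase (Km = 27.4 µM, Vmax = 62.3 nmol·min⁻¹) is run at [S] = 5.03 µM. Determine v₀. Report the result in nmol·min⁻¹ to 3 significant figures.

9.66 nmol·min⁻¹

[S]/(Km+[S]) = 5.03/32.43 = 0.1551, the fractional saturation.
v = 0.1551 × Vmax = 0.1551 × 62.3 = 9.66 nmol·min⁻¹.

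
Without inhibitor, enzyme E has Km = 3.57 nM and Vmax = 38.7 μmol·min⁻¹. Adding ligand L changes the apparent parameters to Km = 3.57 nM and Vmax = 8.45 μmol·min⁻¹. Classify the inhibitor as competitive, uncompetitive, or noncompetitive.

Vmax decreases (38.7 → 8.45 μmol·min⁻¹) while Km is unchanged — pure noncompetitive inhibition.

noncompetitive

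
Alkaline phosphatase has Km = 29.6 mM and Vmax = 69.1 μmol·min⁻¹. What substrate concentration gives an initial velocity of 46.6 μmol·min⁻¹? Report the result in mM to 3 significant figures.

Rearranging v = Vmax[S]/(Km+[S]) gives [S] = Km·v/(Vmax − v).
[S] = 29.6 × 46.6 / (69.1 − 46.6) = 1379/22.50 = 61.3 mM.

61.3 mM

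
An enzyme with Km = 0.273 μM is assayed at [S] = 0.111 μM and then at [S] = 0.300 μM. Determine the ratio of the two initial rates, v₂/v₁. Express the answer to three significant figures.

1.81

Since Vmax cancels, v₂/v₁ = [S]₂(Km+[S]₁) / [S]₁(Km+[S]₂).
= 0.300×(0.273+0.111) / (0.111×(0.273+0.300)) = 0.1152/0.06360 = 1.81.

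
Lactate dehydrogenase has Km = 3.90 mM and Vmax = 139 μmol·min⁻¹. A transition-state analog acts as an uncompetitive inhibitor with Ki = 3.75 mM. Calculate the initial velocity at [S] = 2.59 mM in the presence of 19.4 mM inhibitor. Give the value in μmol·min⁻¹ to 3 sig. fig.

α = 1 + [I]/Ki = 1 + 19.4/3.75 = 6.173.
For an uncompetitive inhibitor, both parameters are divided by α, giving Vmax/α and Km/α: Km,app = 0.632 mM, Vmax,app = 22.5 μmol·min⁻¹.
v = Vmax,app·[S]/(Km,app + [S]) = 22.5 × 2.59/(0.632 + 2.59) = 18.1 μmol·min⁻¹.

18.1 μmol·min⁻¹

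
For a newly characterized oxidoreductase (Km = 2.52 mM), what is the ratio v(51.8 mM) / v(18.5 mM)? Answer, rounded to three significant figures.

The fractional saturations are [S]/(Km+[S]) = 18.5/21.02 = 0.8801 and 51.8/54.32 = 0.9536.
v₂/v₁ is just their ratio: 0.9536/0.8801 = 1.08.

1.08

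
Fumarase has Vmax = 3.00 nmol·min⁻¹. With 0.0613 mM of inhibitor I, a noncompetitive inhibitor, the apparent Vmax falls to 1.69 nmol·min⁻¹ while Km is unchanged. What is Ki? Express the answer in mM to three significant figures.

0.0791 mM

Noncompetitive: Vmax,app = Vmax/α with α = 1 + [I]/Ki.
α = Vmax/Vmax,app = 3.00/1.69 = 1.775.
Since α = 1 + [I]/Ki, [I]/Ki = 1.775 − 1 = 0.7751 and Ki = 0.0613/0.7751 = 0.0791 mM.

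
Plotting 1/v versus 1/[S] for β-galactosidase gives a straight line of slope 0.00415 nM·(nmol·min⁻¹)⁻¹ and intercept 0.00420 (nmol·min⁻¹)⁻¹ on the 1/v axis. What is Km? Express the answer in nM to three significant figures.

0.988 nM

y-intercept = 1/Vmax ⇒ Vmax = 238 nmol·min⁻¹; slope = Km/Vmax ⇒ Km = slope × Vmax.
Km = 0.00415 × 238 = 0.988 nM.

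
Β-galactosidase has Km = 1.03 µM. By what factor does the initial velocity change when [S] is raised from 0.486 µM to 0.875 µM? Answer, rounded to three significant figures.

The fractional saturations are [S]/(Km+[S]) = 0.486/1.516 = 0.3206 and 0.875/1.905 = 0.4593.
v₂/v₁ is just their ratio: 0.4593/0.3206 = 1.43.

1.43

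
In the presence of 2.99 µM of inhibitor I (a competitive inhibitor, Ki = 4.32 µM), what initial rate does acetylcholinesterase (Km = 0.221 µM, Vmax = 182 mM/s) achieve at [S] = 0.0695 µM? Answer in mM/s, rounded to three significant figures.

α = 1 + [I]/Ki = 1 + 2.99/4.32 = 1.692.
For a competitive inhibitor, Vmax is unchanged and the apparent Km becomes α·Km: Km,app = 0.374 µM, Vmax,app = 182 mM/s.
v = Vmax,app·[S]/(Km,app + [S]) = 182 × 0.0695/(0.374 + 0.0695) = 28.5 mM/s.

28.5 mM/s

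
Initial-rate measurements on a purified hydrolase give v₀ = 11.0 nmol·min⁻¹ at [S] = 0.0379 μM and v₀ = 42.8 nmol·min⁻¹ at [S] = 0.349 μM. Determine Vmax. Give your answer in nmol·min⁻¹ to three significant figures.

66.1 nmol·min⁻¹

In reciprocal form, 1/v = (Km/Vmax)·(1/[S]) + 1/Vmax. The two points give (1/[S], 1/v) = (26.39, 0.09091) and (2.865, 0.02336).
Slope = (0.09091 − 0.02336)/(26.39 − 2.865) = 0.002872; intercept = 0.09091 − 0.002872×26.39 = 0.01514.
Vmax = 1/intercept = 66.1 nmol·min⁻¹; Km = slope × Vmax = 0.002872 × 66.1 = 0.190 μM.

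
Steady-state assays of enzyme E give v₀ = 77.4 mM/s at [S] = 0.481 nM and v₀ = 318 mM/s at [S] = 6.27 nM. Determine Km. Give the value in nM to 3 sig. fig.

In reciprocal form, 1/v = (Km/Vmax)·(1/[S]) + 1/Vmax. The two points give (1/[S], 1/v) = (2.079, 0.01292) and (0.1595, 0.003145).
Slope = (0.01292 − 0.003145)/(2.079 − 0.1595) = 0.005093; intercept = 0.01292 − 0.005093×2.079 = 0.002332.
Vmax = 1/intercept = 429 mM/s; Km = slope × Vmax = 0.005093 × 429 = 2.18 nM.

2.18 nM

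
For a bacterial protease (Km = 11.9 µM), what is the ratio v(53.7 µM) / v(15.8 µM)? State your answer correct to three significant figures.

1.44

Since Vmax cancels, v₂/v₁ = [S]₂(Km+[S]₁) / [S]₁(Km+[S]₂).
= 53.7×(11.9+15.8) / (15.8×(11.9+53.7)) = 1487/1036 = 1.44.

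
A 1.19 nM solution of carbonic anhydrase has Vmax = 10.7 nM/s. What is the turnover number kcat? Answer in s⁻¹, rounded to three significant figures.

8.99 s⁻¹

kcat = Vmax/[E]total = 10.7 nM/s / 1.19 nM = 8.99 s⁻¹.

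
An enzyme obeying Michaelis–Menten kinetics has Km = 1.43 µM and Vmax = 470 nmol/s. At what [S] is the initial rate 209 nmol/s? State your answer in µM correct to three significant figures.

Rearranging v = Vmax[S]/(Km+[S]) gives [S] = Km·v/(Vmax − v).
[S] = 1.43 × 209 / (470 − 209) = 298.9/261.0 = 1.15 µM.

1.15 µM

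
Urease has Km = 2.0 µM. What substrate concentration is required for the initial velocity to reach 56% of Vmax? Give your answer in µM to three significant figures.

2.55 µM

v/Vmax = [S]/(Km+[S]) = 0.56, so [S] = Km·0.56/(1 − 0.56) = 2.0 × 1.273.
[S] = 2.55 µM.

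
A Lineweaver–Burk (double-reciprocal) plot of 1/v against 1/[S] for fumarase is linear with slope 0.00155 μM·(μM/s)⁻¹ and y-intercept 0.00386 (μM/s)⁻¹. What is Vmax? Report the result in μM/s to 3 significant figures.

The y-intercept of a Lineweaver–Burk plot equals 1/Vmax, so Vmax = 1/0.00386 = 259 μM/s.

259 μM/s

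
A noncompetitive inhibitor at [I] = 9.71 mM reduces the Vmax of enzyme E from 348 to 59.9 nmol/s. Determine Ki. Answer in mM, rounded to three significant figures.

2.02 mM

Noncompetitive: Vmax,app = Vmax/α with α = 1 + [I]/Ki.
α = Vmax/Vmax,app = 348/59.9 = 5.810.
Ki = [I]/(α − 1) = 9.71/4.810 = 2.02 mM.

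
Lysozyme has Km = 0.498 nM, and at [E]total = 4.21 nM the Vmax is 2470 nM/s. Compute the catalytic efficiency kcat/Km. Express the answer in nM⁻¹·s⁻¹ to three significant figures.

kcat = Vmax/[E]total = 2470/4.21 = 587 s⁻¹.
kcat/Km = 587/0.498 = 1180 nM⁻¹·s⁻¹.

1180 nM⁻¹·s⁻¹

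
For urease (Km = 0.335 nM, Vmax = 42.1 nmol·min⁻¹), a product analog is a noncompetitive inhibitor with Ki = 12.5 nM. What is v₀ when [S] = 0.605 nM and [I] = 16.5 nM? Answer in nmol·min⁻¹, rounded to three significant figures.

With α = 1 + [I]/Ki = 1 + 16.5/12.5 = 2.320, the noncompetitive rate law is v = (Vmax/α)·[S] / (Km + [S]).
v = (42.1/2.320)×0.605 / (0.335 + 0.605) = 10.98/0.9400 = 11.7 nmol·min⁻¹.

11.7 nmol·min⁻¹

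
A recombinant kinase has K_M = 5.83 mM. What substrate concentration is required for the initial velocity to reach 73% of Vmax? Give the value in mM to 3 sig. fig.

v/Vmax = [S]/(Km+[S]) = 0.73, so [S] = Km·0.73/(1 − 0.73) = 5.83 × 2.704.
[S] = 15.8 mM.

15.8 mM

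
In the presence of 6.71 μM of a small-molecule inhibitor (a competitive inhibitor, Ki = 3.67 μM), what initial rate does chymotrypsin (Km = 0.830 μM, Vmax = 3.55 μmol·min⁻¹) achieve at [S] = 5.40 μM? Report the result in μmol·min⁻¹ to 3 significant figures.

α = 1 + [I]/Ki = 1 + 6.71/3.67 = 2.828.
For a competitive inhibitor, Vmax is unchanged and the apparent Km becomes α·Km: Km,app = 2.35 μM, Vmax,app = 3.55 μmol·min⁻¹.
v = Vmax,app·[S]/(Km,app + [S]) = 3.55 × 5.40/(2.35 + 5.40) = 2.47 μmol·min⁻¹.

2.47 μmol·min⁻¹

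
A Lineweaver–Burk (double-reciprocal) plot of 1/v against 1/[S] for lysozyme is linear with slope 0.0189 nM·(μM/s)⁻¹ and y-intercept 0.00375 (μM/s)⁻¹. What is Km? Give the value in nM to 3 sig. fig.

y-intercept = 1/Vmax ⇒ Vmax = 267 μM/s; slope = Km/Vmax ⇒ Km = slope × Vmax.
Km = 0.0189 × 267 = 5.04 nM.

5.04 nM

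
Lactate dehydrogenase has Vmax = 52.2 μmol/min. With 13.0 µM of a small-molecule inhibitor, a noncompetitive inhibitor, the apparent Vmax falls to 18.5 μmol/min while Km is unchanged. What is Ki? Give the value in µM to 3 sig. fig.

7.14 µM

Noncompetitive: Vmax,app = Vmax/α with α = 1 + [I]/Ki.
α = Vmax/Vmax,app = 52.2/18.5 = 2.822.
Ki = [I]/(α − 1) = 13.0/1.822 = 7.14 µM.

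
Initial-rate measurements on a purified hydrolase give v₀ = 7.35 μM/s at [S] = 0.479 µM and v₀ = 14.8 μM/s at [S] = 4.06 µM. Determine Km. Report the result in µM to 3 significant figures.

In reciprocal form, 1/v = (Km/Vmax)·(1/[S]) + 1/Vmax. The two points give (1/[S], 1/v) = (2.088, 0.1361) and (0.2463, 0.06757).
Slope = (0.1361 − 0.06757)/(2.088 − 0.2463) = 0.03719; intercept = 0.1361 − 0.03719×2.088 = 0.05841.
Vmax = 1/intercept = 17.1 μM/s; Km = slope × Vmax = 0.03719 × 17.1 = 0.637 µM.

0.637 µM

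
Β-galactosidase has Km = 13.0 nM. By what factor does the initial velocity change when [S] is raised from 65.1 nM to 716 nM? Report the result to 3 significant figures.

1.18

The fractional saturations are [S]/(Km+[S]) = 65.1/78.10 = 0.8335 and 716/729.0 = 0.9822.
v₂/v₁ is just their ratio: 0.9822/0.8335 = 1.18.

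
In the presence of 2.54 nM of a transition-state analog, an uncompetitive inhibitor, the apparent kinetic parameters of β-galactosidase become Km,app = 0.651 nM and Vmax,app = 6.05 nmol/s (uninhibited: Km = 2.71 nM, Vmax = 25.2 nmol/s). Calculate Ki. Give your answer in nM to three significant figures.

Uncompetitive: Vmax,app = Vmax/α (and Km,app = Km/α) with α = 1 + [I]/Ki.
α = Vmax/Vmax,app = 25.2/6.05 = 4.165.
Ki = [I]/(α − 1) = 2.54/3.165 = 0.802 nM.

0.802 nM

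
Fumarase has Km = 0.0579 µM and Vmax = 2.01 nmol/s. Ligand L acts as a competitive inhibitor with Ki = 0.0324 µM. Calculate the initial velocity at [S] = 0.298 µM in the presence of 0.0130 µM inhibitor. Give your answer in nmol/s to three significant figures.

1.58 nmol/s

With α = 1 + [I]/Ki = 1 + 0.0130/0.0324 = 1.401, the competitive rate law is v = Vmax[S] / (αKm + [S]).
v = 2.01×0.298 / (1.401×0.0579 + 0.298) = 0.5990/0.3791 = 1.58 nmol/s.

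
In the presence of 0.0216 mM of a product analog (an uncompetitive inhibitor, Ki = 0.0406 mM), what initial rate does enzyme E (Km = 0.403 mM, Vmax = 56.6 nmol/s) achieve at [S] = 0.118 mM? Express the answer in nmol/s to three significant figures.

With α = 1 + [I]/Ki = 1 + 0.0216/0.0406 = 1.532, the uncompetitive rate law is v = (Vmax/α)·[S] / (Km/α + [S]).
v = (56.6/1.532)×0.118 / (0.403/1.532 + 0.118) = 4.359/0.3811 = 11.4 nmol/s.

11.4 nmol/s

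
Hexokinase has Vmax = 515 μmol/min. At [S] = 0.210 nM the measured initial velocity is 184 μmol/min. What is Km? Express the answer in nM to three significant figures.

0.378 nM

From v = Vmax[S]/(Km+[S]), Km = [S](Vmax − v)/v.
Km = 0.210 × (515 − 184) / 184 = 69.51/184 = 0.378 nM.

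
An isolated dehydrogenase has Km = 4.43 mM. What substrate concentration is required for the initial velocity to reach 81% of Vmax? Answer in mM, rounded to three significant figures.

18.9 mM

v/Vmax = [S]/(Km+[S]) = 0.81, so [S] = Km·0.81/(1 − 0.81) = 4.43 × 4.263.
[S] = 18.9 mM.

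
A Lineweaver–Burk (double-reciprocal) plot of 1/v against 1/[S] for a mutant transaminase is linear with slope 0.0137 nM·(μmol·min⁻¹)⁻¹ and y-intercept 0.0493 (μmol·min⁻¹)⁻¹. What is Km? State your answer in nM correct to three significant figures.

y-intercept = 1/Vmax ⇒ Vmax = 20.3 μmol·min⁻¹; slope = Km/Vmax ⇒ Km = slope × Vmax.
Km = 0.0137 × 20.3 = 0.278 nM.

0.278 nM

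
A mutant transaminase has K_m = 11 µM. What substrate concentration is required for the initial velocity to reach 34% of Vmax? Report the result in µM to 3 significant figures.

5.67 µM

v/Vmax = [S]/(Km+[S]) = 0.34, so [S] = Km·0.34/(1 − 0.34) = 11 × 0.5152.
[S] = 5.67 µM.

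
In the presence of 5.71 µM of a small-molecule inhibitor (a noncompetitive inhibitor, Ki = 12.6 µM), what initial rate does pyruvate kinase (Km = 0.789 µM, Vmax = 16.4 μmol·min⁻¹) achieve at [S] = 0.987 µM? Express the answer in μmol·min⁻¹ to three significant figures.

With α = 1 + [I]/Ki = 1 + 5.71/12.6 = 1.453, the noncompetitive rate law is v = (Vmax/α)·[S] / (Km + [S]).
v = (16.4/1.453)×0.987 / (0.789 + 0.987) = 11.14/1.776 = 6.27 μmol·min⁻¹.

6.27 μmol·min⁻¹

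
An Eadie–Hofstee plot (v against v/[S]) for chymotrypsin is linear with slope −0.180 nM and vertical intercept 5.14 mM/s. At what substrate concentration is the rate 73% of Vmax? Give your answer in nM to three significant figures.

The Eadie–Hofstee slope gives Km = 0.180 nM (slope = −Km).
v/Vmax = [S]/(Km+[S]) = 0.73 ⇒ [S] = Km·0.73/(1−0.73) = 0.180 × 2.704 = 0.487 nM.

0.487 nM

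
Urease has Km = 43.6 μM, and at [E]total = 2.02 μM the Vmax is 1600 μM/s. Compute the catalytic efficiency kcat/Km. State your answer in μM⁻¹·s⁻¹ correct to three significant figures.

kcat = Vmax/[E]total = 1600/2.02 = 792 s⁻¹.
kcat/Km = 792/43.6 = 18.2 μM⁻¹·s⁻¹.

18.2 μM⁻¹·s⁻¹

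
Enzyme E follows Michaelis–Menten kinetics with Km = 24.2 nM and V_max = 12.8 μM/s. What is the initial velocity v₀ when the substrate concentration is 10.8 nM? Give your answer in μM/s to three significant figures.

3.95 μM/s

v = Vmax·[S]/(Km + [S]) = 12.8 × 10.8 / (24.2 + 10.8)
  = 138.2 / 35.00 = 3.95 μM/s.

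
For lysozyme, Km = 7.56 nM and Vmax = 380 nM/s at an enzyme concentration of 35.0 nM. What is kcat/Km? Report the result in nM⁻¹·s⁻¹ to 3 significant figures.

kcat = Vmax/[E]total = 380/35.0 = 10.9 s⁻¹.
kcat/Km = 10.9/7.56 = 1.44 nM⁻¹·s⁻¹.

1.44 nM⁻¹·s⁻¹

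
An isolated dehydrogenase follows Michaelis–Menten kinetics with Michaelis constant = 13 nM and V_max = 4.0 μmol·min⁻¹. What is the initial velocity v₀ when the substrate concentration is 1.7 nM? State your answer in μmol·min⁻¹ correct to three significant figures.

[S]/(Km+[S]) = 1.7/14.70 = 0.1156, the fractional saturation.
v = 0.1156 × Vmax = 0.1156 × 4.0 = 0.463 μmol·min⁻¹.

0.463 μmol·min⁻¹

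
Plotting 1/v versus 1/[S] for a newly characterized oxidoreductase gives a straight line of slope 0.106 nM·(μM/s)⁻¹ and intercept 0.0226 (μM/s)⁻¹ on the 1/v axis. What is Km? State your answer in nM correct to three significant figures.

4.69 nM

y-intercept = 1/Vmax ⇒ Vmax = 44.2 μM/s; slope = Km/Vmax ⇒ Km = slope × Vmax.
Km = 0.106 × 44.2 = 4.69 nM.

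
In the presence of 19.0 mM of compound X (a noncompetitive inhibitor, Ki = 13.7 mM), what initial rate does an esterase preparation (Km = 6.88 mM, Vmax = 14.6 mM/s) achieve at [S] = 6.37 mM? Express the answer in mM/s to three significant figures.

2.94 mM/s

α = 1 + [I]/Ki = 1 + 19.0/13.7 = 2.387.
For a noncompetitive inhibitor, Vmax is reduced to Vmax/α while Km is unchanged: Km,app = 6.88 mM, Vmax,app = 6.12 mM/s.
v = Vmax,app·[S]/(Km,app + [S]) = 6.12 × 6.37/(6.88 + 6.37) = 2.94 mM/s.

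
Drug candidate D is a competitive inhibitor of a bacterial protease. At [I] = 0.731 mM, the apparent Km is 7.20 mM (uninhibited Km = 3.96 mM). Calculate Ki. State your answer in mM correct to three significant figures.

0.893 mM

Competitive: Km,app = α·Km with α = 1 + [I]/Ki.
α = Km,app/Km = 7.20/3.96 = 1.818.
Ki = [I]/(α − 1) = 0.731/0.8182 = 0.893 mM.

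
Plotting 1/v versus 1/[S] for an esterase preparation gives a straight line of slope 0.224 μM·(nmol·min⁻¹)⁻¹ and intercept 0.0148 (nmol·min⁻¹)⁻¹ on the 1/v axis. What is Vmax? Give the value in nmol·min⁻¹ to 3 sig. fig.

67.6 nmol·min⁻¹

The y-intercept of a Lineweaver–Burk plot equals 1/Vmax, so Vmax = 1/0.0148 = 67.6 nmol·min⁻¹.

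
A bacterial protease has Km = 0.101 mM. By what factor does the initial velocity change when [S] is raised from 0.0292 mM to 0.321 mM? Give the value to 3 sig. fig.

Since Vmax cancels, v₂/v₁ = [S]₂(Km+[S]₁) / [S]₁(Km+[S]₂).
= 0.321×(0.101+0.0292) / (0.0292×(0.101+0.321)) = 0.04179/0.01232 = 3.39.

3.39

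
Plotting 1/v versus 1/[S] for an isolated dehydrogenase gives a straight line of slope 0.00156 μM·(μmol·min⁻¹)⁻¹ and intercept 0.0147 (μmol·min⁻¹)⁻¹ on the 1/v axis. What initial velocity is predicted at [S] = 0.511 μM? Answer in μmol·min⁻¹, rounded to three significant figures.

56.3 μmol·min⁻¹

The y-intercept is 1/Vmax, so Vmax = 1/0.0147 = 68.0 μmol·min⁻¹.
The slope is Km/Vmax, so Km = 0.00156 × 68.0 = 0.106 μM.
Then v = 68.0 × 0.511/(0.106 + 0.511) = 56.3 μmol·min⁻¹.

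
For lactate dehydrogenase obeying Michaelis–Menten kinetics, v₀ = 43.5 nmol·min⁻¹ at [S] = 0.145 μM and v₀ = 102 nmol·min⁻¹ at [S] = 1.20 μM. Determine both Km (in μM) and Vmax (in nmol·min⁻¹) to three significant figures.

In reciprocal form, 1/v = (Km/Vmax)·(1/[S]) + 1/Vmax. The two points give (1/[S], 1/v) = (6.897, 0.02299) and (0.8333, 0.009804).
Slope = (0.02299 − 0.009804)/(6.897 − 0.8333) = 0.002175; intercept = 0.02299 − 0.002175×6.897 = 0.007992.
Vmax = 1/intercept = 125 nmol·min⁻¹; Km = slope × Vmax = 0.002175 × 125 = 0.272 μM.

Km = 0.272 μM; Vmax = 125 nmol·min⁻¹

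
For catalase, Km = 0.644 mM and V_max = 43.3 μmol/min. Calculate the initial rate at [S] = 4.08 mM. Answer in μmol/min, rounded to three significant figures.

[S]/(Km+[S]) = 4.08/4.724 = 0.8637, the fractional saturation.
v = 0.8637 × Vmax = 0.8637 × 43.3 = 37.4 μmol/min.

37.4 μmol/min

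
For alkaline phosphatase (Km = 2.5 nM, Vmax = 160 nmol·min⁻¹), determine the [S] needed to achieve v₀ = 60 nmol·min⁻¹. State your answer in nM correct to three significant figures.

1.50 nM

Rearranging v = Vmax[S]/(Km+[S]) gives [S] = Km·v/(Vmax − v).
[S] = 2.5 × 60 / (160 − 60) = 150.0/100.0 = 1.50 nM.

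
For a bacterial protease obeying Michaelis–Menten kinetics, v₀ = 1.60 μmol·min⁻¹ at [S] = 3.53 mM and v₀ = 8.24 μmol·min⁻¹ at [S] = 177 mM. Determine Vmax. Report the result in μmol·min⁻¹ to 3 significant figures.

In reciprocal form, 1/v = (Km/Vmax)·(1/[S]) + 1/Vmax. The two points give (1/[S], 1/v) = (0.2833, 0.6250) and (0.005650, 0.1214).
Slope = (0.6250 − 0.1214)/(0.2833 − 0.005650) = 1.814; intercept = 0.6250 − 1.814×0.2833 = 0.1111.
Vmax = 1/intercept = 9.00 μmol·min⁻¹; Km = slope × Vmax = 1.814 × 9.00 = 16.3 mM.

9.00 μmol·min⁻¹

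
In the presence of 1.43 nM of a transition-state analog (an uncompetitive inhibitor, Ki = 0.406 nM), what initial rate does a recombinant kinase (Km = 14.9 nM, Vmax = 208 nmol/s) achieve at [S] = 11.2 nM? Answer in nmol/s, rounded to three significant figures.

α = 1 + [I]/Ki = 1 + 1.43/0.406 = 4.522.
For an uncompetitive inhibitor, both parameters are divided by α, giving Vmax/α and Km/α: Km,app = 3.29 nM, Vmax,app = 46.0 nmol/s.
v = Vmax,app·[S]/(Km,app + [S]) = 46.0 × 11.2/(3.29 + 11.2) = 35.5 nmol/s.

35.5 nmol/s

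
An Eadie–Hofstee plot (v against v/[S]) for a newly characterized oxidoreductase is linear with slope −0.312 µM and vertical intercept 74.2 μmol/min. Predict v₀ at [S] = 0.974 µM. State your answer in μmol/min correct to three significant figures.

56.2 μmol/min

In the Eadie–Hofstee form v = Vmax − Km·(v/[S]), the slope is −Km and the intercept is Vmax, so Km = 0.312 µM and Vmax = 74.2 μmol/min.
v = 74.2 × 0.974/(0.312 + 0.974) = 56.2 μmol/min.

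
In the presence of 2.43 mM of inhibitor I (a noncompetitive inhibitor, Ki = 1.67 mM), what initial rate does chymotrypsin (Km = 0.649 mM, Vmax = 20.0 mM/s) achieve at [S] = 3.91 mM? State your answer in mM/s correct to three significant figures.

6.99 mM/s

α = 1 + [I]/Ki = 1 + 2.43/1.67 = 2.455.
For a noncompetitive inhibitor, Vmax is reduced to Vmax/α while Km is unchanged: Km,app = 0.649 mM, Vmax,app = 8.15 mM/s.
v = Vmax,app·[S]/(Km,app + [S]) = 8.15 × 3.91/(0.649 + 3.91) = 6.99 mM/s.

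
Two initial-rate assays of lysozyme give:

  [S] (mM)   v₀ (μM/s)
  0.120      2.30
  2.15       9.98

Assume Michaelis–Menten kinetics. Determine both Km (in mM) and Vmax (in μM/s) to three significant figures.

From v = Vmax[S]/(Km+[S]), each point gives Vmax = v(Km+[S])/[S].
Equating: 2.30(Km+0.120)/0.120 = 9.98(Km+2.15)/2.15.
19.17·Km + 2.30 = 4.642·Km + 9.98, so (19.17 − 4.642)·Km = 9.98 − 2.30.
Km = 7.680/14.52 = 0.529 mM; then Vmax = 2.30(0.529+0.120)/0.120 = 12.4 μM/s.

Km = 0.529 mM; Vmax = 12.4 μM/s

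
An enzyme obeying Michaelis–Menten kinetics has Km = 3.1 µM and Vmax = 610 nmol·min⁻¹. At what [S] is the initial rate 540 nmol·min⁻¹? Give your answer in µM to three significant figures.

The required fractional saturation is v/Vmax = 540/610 = 0.8852.
Then [S]/(Km+[S]) = 0.8852 ⇒ [S] = 3.1 × 0.8852/(1 − 0.8852) = 23.9 µM.

23.9 µM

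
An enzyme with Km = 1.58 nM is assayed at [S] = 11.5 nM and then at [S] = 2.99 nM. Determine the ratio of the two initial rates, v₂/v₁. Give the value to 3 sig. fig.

Since Vmax cancels, v₂/v₁ = [S]₂(Km+[S]₁) / [S]₁(Km+[S]₂).
= 2.99×(1.58+11.5) / (11.5×(1.58+2.99)) = 39.11/52.56 = 0.744.

0.744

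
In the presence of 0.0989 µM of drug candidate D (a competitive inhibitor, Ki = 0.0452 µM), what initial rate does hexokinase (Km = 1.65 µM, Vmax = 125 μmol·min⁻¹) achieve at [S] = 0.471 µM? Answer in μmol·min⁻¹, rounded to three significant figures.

α = 1 + [I]/Ki = 1 + 0.0989/0.0452 = 3.188.
For a competitive inhibitor, Vmax is unchanged and the apparent Km becomes α·Km: Km,app = 5.26 µM, Vmax,app = 125 μmol·min⁻¹.
v = Vmax,app·[S]/(Km,app + [S]) = 125 × 0.471/(5.26 + 0.471) = 10.3 μmol·min⁻¹.

10.3 μmol·min⁻¹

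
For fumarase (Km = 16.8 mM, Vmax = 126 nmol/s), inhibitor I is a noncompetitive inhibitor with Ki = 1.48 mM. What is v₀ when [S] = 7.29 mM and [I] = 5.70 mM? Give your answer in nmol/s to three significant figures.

With α = 1 + [I]/Ki = 1 + 5.70/1.48 = 4.851, the noncompetitive rate law is v = (Vmax/α)·[S] / (Km + [S]).
v = (126/4.851)×7.29 / (16.8 + 7.29) = 189.3/24.09 = 7.86 nmol/s.

7.86 nmol/s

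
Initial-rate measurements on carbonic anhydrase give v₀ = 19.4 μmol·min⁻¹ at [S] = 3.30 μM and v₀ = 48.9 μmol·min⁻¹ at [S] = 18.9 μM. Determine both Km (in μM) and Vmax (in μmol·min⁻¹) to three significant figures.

In reciprocal form, 1/v = (Km/Vmax)·(1/[S]) + 1/Vmax. The two points give (1/[S], 1/v) = (0.3030, 0.05155) and (0.05291, 0.02045).
Slope = (0.05155 − 0.02045)/(0.3030 − 0.05291) = 0.1243; intercept = 0.05155 − 0.1243×0.3030 = 0.01387.
Vmax = 1/intercept = 72.1 μmol·min⁻¹; Km = slope × Vmax = 0.1243 × 72.1 = 8.96 μM.

Km = 8.96 μM; Vmax = 72.1 μmol·min⁻¹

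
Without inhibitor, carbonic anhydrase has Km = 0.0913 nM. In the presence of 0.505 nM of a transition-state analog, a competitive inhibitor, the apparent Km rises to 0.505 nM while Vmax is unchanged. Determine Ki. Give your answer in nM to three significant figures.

0.111 nM

Competitive: Km,app = α·Km with α = 1 + [I]/Ki.
α = Km,app/Km = 0.505/0.0913 = 5.531.
Ki = [I]/(α − 1) = 0.505/4.531 = 0.111 nM.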